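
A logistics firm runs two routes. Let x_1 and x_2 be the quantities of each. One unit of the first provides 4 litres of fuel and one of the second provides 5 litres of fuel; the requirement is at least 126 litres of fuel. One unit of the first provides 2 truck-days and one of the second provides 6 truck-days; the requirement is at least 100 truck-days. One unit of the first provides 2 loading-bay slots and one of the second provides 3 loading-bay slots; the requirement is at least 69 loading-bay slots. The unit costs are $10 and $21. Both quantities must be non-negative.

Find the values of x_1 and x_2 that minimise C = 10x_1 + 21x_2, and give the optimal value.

Corner points and C = 10x_1 + 21x_2:
  (0, 126/5) → C = 2646/5
  (50, 0) → C = 500
  (33/2, 12) → C = 417
  (19, 31/3) → C = 407
The feasible region is unbounded (it extends along (0, 1), (1, 0)), but C strictly increases along every unbounded feasible direction, so there is no improving ray and the minimum is attained at a vertex.

The binding constraints are 2x_1 + 6x_2 = 100 and 2x_1 + 3x_2 = 69.
Solving simultaneously gives x_1 = 19, x_2 = 31/3.

x_1 = 19, x_2 = 31/3, minimum C = 407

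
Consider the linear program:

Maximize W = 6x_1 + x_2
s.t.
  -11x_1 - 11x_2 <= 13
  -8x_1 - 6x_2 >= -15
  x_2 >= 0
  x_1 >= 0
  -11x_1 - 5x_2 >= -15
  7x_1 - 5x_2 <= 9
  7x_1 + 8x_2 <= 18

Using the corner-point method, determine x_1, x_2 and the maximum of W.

x_1 = 4/3, x_2 = 1/15, maximum W = 121/15

At the optimal vertex, -11x_1 - 5x_2 = -15 and 7x_1 - 5x_2 = 9.
Solving simultaneously gives x_1 = 4/3, x_2 = 1/15.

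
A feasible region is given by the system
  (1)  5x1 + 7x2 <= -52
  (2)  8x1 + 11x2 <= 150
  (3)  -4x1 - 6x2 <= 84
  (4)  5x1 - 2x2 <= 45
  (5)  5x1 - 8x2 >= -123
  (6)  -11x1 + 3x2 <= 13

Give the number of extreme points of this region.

Of the 15 pairwise boundary intersections, those satisfying every inequality are:
  (211/45, -97/9)
  (-247/92, -507/92)
  (51/19, -300/19)
  (-55/13, -436/39)

4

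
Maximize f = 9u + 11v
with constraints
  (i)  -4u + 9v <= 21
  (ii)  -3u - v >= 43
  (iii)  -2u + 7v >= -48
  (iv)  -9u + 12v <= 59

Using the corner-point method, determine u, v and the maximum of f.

u = -115/9, v = -14/3, maximum f = -499/3

Feasible corners and f = 9u + 11v:
  (-11, -10) → f = -209
  (-115/9, -14/3) → f = -499/3
  (-989/39, -550/39) → f = -14951/39

The binding constraints are -3u - v = 43 and -9u + 12v = 59.
Solving simultaneously gives u = -115/9, v = -14/3.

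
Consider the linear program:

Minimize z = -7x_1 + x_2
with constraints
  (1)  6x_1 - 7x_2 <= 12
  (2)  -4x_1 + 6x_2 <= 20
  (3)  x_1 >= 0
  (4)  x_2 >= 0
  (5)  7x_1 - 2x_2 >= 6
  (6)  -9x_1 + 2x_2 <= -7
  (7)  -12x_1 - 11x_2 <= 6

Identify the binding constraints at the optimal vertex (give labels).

Corner points and z = -7x_1 + x_2:
  (53/2, 21) → z = -329/2
  (2, 0) → z = -14
  (38/17, 82/17) → z = -184/17
  (6/7, 0) → z = -6

The minimum is at (53/2, 21). Substituting into each constraint, equality holds for (1) and (2); the remaining constraints have slack.

(1) and (2)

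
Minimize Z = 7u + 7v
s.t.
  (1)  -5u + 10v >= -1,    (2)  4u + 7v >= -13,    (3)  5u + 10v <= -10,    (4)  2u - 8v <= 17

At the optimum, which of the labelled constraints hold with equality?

Corner points and Z = 7u + 7v:
  (-41/25, -23/25) → Z = -448/25
  (-9/10, -11/20) → Z = -203/20
  (-12, 5) → Z = -49

The minimum is at (-12, 5). Substituting into each constraint, equality holds for (2) and (3); the remaining constraints have slack.

(2) and (3)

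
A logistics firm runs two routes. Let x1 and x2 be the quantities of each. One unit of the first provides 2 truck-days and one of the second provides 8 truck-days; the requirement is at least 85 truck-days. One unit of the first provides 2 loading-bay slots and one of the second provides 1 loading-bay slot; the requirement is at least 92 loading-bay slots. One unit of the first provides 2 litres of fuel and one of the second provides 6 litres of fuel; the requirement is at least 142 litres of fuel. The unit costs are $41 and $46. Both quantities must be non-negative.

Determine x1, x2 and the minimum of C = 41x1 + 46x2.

x1 = 41, x2 = 10, minimum C = 2141

The feasible region is unbounded (it extends along (0, 1), (1, 0)), but C strictly increases along every unbounded feasible direction, so there is no improving ray and the minimum is attained at a vertex.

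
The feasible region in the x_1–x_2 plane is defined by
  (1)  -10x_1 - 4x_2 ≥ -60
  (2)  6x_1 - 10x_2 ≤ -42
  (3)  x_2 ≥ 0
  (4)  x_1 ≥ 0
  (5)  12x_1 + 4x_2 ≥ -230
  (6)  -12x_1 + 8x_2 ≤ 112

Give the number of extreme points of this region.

4

Pairwise boundary intersections that survive every other constraint:
  (108/31, 195/31)
  (1/4, 115/8)
  (0, 21/5)
  (0, 14)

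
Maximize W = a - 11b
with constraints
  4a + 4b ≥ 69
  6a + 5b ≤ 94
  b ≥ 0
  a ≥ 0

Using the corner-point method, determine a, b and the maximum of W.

a = 31/4, b = 19/2, maximum W = -387/4

Corner points and W = a - 11b:
  (31/4, 19/2) → W = -387/4
  (0, 69/4) → W = -759/4
  (0, 94/5) → W = -1034/5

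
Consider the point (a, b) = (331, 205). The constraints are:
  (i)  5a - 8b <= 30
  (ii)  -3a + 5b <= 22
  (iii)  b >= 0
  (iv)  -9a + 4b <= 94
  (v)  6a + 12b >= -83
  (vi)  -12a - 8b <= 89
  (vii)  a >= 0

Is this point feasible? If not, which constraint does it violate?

Constraint (ii): -3a + 5b = 32, which is not ≤ 22. All other constraints are satisfied.

not feasible — violates (ii)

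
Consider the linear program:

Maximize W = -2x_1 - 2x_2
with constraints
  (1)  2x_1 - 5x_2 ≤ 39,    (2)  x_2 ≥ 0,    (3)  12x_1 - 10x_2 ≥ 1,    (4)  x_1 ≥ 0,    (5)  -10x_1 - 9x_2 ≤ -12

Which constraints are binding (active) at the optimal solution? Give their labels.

Feasible corners and W = -2x_1 - 2x_2:
  (39/2, 0) → W = -39
  (6/5, 0) → W = -12/5
  (129/208, 67/104) → W = -263/104
The feasible region is unbounded (it extends along (5, 6), (5, 2)), but W strictly decreases along every unbounded feasible direction, so there is no improving ray and the maximum is attained at a vertex.

The maximum is at (6/5, 0). Substituting into each constraint, equality holds for (2) and (5); the remaining constraints have slack.

(2) and (5)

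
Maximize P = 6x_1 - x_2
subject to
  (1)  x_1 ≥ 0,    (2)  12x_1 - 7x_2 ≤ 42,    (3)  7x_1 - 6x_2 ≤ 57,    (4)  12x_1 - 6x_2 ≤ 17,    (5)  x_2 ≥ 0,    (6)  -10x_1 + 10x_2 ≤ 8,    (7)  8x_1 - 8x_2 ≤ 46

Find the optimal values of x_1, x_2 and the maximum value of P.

At the optimal vertex, 12x_1 - 6x_2 = 17 and -10x_1 + 10x_2 = 8.
Solving simultaneously gives x_1 = 109/30, x_2 = 133/30.

x_1 = 109/30, x_2 = 133/30, maximum P = 521/30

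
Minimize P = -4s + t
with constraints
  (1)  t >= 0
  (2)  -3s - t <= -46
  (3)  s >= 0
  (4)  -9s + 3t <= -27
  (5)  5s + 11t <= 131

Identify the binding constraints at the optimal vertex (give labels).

(1) and (5)

Feasible corners and P = -4s + t:
  (46/3, 0) → P = -184/3
  (131/5, 0) → P = -524/5
  (375/28, 163/28) → P = -191/4

The minimum is at (131/5, 0). Substituting into each constraint, equality holds for (1) and (5); the remaining constraints have slack.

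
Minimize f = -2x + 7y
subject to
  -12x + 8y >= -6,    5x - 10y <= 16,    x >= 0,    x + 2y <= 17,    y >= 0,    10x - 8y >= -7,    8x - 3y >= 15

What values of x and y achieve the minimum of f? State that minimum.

The optimum lies where -12x + 8y = -6 and 8x - 3y = 15.
Solving simultaneously gives x = 51/14, y = 33/7.

x = 51/14, y = 33/7, minimum f = 180/7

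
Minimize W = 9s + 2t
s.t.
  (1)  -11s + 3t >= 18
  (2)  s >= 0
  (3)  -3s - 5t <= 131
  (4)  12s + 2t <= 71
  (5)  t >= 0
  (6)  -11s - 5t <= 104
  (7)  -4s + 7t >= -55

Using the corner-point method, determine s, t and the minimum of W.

Feasible corners and W = 9s + 2t:
  (0, 6) → W = 12
  (177/58, 997/58) → W = 3587/58
  (0, 71/2) → W = 71

The optimum lies where -11s + 3t = 18 and s = 0.
Solving simultaneously gives s = 0, t = 6.

s = 0, t = 6, minimum W = 12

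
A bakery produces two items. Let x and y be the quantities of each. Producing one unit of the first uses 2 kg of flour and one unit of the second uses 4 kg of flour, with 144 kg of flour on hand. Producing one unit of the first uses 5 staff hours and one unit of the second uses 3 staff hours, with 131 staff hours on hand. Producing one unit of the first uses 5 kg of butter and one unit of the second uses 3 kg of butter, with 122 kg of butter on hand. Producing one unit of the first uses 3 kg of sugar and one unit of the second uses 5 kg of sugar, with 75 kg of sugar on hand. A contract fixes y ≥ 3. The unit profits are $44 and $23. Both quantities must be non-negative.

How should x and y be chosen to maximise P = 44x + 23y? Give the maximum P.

x = 20, y = 3, maximum P = 949

Vertices and P = 44x + 23y:
  (0, 15) → P = 345
  (0, 3) → P = 69
  (20, 3) → P = 949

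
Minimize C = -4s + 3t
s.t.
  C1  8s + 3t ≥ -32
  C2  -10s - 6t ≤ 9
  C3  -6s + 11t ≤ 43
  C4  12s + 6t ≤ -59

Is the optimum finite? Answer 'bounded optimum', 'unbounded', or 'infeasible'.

The boundaries 8s + 3t = -32 and 12s + 6t = -59 meet at (-5/4, -22/3), but that point violates -10s - 6t ≤ 9. Every candidate vertex is excluded by some other constraint, so the feasible region is empty.

infeasible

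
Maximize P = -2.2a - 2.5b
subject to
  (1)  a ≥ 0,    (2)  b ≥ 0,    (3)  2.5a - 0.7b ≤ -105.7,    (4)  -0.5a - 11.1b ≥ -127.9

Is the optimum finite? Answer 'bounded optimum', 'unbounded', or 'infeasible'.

infeasible

The boundaries a = 0 and b = 0 meet at (0, 0), but that point violates 2.5a - 0.7b ≤ -105.7. Every candidate vertex is excluded by some other constraint, so the feasible region is empty.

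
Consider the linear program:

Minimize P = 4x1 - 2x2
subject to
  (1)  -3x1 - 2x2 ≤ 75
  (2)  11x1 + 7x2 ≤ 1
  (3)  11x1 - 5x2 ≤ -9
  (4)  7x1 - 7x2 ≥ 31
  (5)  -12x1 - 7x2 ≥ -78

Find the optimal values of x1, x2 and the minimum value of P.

Corner points and P = 4x1 - 2x2:
  (-393/37, -798/37) → P = 24/37
  (-463/35, -618/35) → P = -88/5
  (-109/21, -202/21) → P = -32/21

x1 = -463/35, x2 = -618/35, minimum P = -88/5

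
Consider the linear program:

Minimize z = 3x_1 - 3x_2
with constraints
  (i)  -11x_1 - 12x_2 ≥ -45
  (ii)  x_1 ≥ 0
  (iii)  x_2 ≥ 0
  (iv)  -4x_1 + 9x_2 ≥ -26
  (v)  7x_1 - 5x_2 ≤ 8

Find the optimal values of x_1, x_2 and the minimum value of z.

Vertices and z = 3x_1 - 3x_2:
  (0, 15/4) → z = -45/4
  (321/139, 227/139) → z = 282/139
  (0, 0) → z = 0
  (8/7, 0) → z = 24/7

x_1 = 0, x_2 = 15/4, minimum z = -45/4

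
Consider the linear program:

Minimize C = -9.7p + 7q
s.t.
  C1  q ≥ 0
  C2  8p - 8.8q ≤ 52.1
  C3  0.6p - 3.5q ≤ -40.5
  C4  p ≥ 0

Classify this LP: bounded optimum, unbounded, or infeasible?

unbounded

From the feasible point (53875/2272, 17763/1136), moving in the direction (8.8, 8) keeps every constraint satisfied while C decreases without bound.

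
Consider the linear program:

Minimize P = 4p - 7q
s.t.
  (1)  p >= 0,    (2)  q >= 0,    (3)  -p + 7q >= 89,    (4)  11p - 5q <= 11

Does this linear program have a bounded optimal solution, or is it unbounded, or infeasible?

From the feasible point (0, 89/7), moving in the direction (0, 1) keeps every constraint satisfied while P decreases without bound.

unbounded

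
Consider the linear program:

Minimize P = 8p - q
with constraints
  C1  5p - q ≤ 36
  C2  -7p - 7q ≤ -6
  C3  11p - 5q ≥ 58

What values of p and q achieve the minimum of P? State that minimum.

p = 109/28, q = -85/28, minimum P = 957/28

Feasible corners and P = 8p - q:
  (43/7, -37/7) → P = 381/7
  (61/7, 53/7) → P = 435/7
  (109/28, -85/28) → P = 957/28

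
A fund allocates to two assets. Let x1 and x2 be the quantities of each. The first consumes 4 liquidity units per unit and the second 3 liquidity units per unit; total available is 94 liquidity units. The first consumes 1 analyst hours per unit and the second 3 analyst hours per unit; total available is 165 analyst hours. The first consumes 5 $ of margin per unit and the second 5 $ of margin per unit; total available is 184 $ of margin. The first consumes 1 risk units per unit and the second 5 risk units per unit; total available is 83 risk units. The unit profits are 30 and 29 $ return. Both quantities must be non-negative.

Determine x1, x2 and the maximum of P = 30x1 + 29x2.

x1 = 13, x2 = 14, maximum P = 796

Vertices and P = 30x1 + 29x2:
  (0, 0) → P = 0
  (0, 83/5) → P = 2407/5
  (47/2, 0) → P = 705
  (13, 14) → P = 796

The binding constraints are 4x1 + 3x2 = 94 and x1 + 5x2 = 83.
Solving simultaneously gives x1 = 13, x2 = 14.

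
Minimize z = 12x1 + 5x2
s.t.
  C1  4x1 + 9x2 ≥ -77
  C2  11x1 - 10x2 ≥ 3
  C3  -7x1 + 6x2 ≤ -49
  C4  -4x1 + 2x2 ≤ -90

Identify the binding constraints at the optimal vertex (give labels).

Vertices and z = 12x1 + 5x2:
  (164/11, -167/11) → z = 103
  (118, 259/2) → z = 4127/2
  (221/5, 217/5) → z = 3737/5
The feasible region is unbounded (it extends along (10, 11), (9, -4)), but z strictly increases along every unbounded feasible direction, so there is no improving ray and the minimum is attained at a vertex.

The minimum is at (164/11, -167/11). Substituting into each constraint, equality holds for C1 and C4; the remaining constraints have slack.

C1 and C4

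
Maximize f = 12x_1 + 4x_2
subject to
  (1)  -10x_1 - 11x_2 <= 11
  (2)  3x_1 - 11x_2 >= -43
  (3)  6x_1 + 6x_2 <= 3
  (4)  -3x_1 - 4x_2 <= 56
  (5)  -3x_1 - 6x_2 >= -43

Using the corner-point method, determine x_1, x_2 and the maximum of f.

x_1 = 33/2, x_2 = -16, maximum f = 134

Extreme points and f = 12x_1 + 4x_2:
  (-54/13, 397/143) → f = -5540/143
  (33/2, -16) → f = 134
  (-75/28, 89/28) → f = -136/7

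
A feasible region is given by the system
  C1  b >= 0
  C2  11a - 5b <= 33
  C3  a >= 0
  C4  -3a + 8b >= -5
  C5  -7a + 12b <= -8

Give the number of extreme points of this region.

The feasible vertices (each the meet of two boundaries and inside every other half-plane) are:
  (5/3, 0)
  (8/7, 0)
  (239/73, 44/73)
  (356/97, 143/97)

4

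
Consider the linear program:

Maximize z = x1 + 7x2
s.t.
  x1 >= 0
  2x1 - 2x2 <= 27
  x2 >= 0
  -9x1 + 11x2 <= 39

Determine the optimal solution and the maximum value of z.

x1 = 375/4, x2 = 321/4, maximum z = 1311/2

Corner points and z = x1 + 7x2:
  (0, 0) → z = 0
  (0, 39/11) → z = 273/11
  (27/2, 0) → z = 27/2
  (375/4, 321/4) → z = 1311/2

At the optimal vertex, 2x1 - 2x2 = 27 and -9x1 + 11x2 = 39.
Solving simultaneously gives x1 = 375/4, x2 = 321/4.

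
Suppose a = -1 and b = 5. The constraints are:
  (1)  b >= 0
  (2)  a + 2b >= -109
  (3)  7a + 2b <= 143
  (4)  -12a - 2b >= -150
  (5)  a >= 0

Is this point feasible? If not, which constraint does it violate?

not feasible — violates (5)

Constraint (5): a = -1, which is not ≥ 0. All other constraints are satisfied.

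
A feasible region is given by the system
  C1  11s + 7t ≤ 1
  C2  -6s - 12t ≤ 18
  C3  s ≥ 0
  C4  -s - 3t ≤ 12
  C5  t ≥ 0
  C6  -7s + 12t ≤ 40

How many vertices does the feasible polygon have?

Intersecting each pair of boundary lines and keeping only the points that satisfy every inequality leaves:
  (0, 1/7)
  (1/11, 0)
  (0, 0)

3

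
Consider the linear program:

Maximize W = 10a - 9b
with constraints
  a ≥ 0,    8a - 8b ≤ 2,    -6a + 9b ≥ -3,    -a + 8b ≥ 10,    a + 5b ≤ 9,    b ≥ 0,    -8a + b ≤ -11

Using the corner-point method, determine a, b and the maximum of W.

a = 22/13, b = 19/13, maximum W = 49/13

Corner points and W = 10a - 9b:
  (22/13, 19/13) → W = 49/13
  (14/9, 13/9) → W = 23/9
  (64/41, 61/41) → W = 91/41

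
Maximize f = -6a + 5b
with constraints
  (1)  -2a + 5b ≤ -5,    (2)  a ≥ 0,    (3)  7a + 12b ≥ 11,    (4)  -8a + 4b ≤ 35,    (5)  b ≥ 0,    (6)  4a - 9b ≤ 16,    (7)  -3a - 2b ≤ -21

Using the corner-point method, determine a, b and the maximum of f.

a = 115/19, b = 27/19, maximum f = -555/19

Corner points and f = -6a + 5b:
  (35/2, 6) → f = -75
  (115/19, 27/19) → f = -555/19
  (221/35, 36/35) → f = -1146/35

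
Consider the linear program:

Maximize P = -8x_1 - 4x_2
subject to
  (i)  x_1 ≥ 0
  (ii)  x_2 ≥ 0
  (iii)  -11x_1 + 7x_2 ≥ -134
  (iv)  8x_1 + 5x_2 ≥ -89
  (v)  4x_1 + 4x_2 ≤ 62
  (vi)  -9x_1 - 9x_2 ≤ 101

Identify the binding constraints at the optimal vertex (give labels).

Extreme points and P = -8x_1 - 4x_2:
  (0, 0) → P = 0
  (0, 31/2) → P = -62
  (134/11, 0) → P = -1072/11
  (485/36, 73/36) → P = -1043/9

The maximum is at (0, 0). Substituting into each constraint, equality holds for (i) and (ii); the remaining constraints have slack.

(i) and (ii)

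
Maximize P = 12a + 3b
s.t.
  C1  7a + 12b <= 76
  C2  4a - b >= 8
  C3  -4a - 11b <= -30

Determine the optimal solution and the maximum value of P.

a = 476/29, b = -94/29, maximum P = 5430/29

Corner points and P = 12a + 3b:
  (172/55, 248/55) → P = 2808/55
  (476/29, -94/29) → P = 5430/29
  (59/24, 11/6) → P = 35

At the optimal vertex, 7a + 12b = 76 and -4a - 11b = -30.
Solving simultaneously gives a = 476/29, b = -94/29.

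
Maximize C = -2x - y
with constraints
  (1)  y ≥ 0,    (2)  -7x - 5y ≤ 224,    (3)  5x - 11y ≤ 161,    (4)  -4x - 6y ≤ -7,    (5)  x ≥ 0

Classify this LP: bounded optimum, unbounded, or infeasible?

Vertices and C = -2x - y:
  (161/5, 0) → C = -322/5
  (7/4, 0) → C = -7/2
  (0, 7/6) → C = -7/6
The feasible region has finitely many vertices and no improving ray; the maximum is -7/6 at (0, 7/6).

bounded optimum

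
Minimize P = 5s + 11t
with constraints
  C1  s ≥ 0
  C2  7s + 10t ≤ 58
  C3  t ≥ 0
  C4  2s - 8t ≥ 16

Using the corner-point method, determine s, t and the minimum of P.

Vertices and P = 5s + 11t:
  (58/7, 0) → P = 290/7
  (156/19, 1/19) → P = 791/19
  (8, 0) → P = 40

At the optimal vertex, t = 0 and 2s - 8t = 16.
Solving simultaneously gives s = 8, t = 0.

s = 8, t = 0, minimum P = 40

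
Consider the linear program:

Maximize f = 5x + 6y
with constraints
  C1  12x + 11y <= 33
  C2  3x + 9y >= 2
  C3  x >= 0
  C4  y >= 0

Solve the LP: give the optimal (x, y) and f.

x = 0, y = 3, maximum f = 18

Feasible corners and f = 5x + 6y:
  (0, 3) → f = 18
  (11/4, 0) → f = 55/4
  (0, 2/9) → f = 4/3
  (2/3, 0) → f = 10/3

The binding constraints are 12x + 11y = 33 and x = 0.
Solving simultaneously gives x = 0, y = 3.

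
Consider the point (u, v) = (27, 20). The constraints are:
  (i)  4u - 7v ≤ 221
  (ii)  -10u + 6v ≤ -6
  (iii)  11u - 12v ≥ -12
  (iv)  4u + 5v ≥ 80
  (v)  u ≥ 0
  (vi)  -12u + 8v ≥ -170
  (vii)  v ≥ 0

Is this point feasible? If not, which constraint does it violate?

(i): -32 ≤ 221 ✓
(ii): -150 ≤ -6 ✓
(iii): 57 ≥ -12 ✓
(iv): 208 ≥ 80 ✓
(v): 27 ≥ 0 ✓
(vi): -164 ≥ -170 ✓
(vii): 20 ≥ 0 ✓

feasible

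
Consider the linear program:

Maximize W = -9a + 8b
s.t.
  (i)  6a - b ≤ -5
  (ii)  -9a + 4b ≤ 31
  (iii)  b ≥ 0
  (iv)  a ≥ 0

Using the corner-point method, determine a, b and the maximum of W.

Corner points and W = -9a + 8b:
  (11/15, 47/5) → W = 343/5
  (0, 5) → W = 40
  (0, 31/4) → W = 62

The optimum lies where 6a - b = -5 and -9a + 4b = 31.
Solving simultaneously gives a = 11/15, b = 47/5.

a = 11/15, b = 47/5, maximum W = 343/5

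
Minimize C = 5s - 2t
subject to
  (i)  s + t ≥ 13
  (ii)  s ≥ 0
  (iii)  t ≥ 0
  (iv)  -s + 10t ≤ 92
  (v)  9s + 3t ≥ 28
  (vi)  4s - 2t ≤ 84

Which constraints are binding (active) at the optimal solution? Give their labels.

Extreme points and C = 5s - 2t:
  (13, 0) → C = 65
  (38/11, 105/11) → C = -20/11
  (21, 0) → C = 105
  (512/19, 226/19) → C = 2108/19

The minimum is at (38/11, 105/11). Substituting into each constraint, equality holds for (i) and (iv); the remaining constraints have slack.

(i) and (iv)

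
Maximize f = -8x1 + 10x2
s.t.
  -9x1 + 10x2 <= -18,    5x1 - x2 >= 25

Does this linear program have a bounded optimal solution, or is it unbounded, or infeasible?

unbounded

From the feasible point (232/41, 135/41), moving in the direction (10, 9) keeps every constraint satisfied while f increases without bound.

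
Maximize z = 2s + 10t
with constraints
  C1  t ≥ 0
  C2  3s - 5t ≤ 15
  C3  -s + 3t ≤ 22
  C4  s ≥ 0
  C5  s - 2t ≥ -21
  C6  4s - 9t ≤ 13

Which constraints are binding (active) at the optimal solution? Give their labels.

C2 and C3

Corner points and z = 2s + 10t:
  (0, 0) → z = 0
  (13/4, 0) → z = 13/2
  (155/4, 81/4) → z = 280
  (10, 3) → z = 50
  (0, 22/3) → z = 220/3

The maximum is at (155/4, 81/4). Substituting into each constraint, equality holds for C2 and C3; the remaining constraints have slack.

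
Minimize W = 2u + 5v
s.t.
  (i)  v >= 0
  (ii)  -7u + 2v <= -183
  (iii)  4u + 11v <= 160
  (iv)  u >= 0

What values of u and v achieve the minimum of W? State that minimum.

Corner points and W = 2u + 5v:
  (183/7, 0) → W = 366/7
  (40, 0) → W = 80
  (2333/85, 388/85) → W = 6606/85

u = 183/7, v = 0, minimum W = 366/7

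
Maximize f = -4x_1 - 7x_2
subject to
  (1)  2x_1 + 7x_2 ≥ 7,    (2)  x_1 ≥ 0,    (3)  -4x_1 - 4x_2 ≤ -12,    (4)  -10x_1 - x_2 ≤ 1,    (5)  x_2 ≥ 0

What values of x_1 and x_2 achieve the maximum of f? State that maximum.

x_1 = 14/5, x_2 = 1/5, maximum f = -63/5

Vertices and f = -4x_1 - 7x_2:
  (14/5, 1/5) → f = -63/5
  (7/2, 0) → f = -14
  (0, 3) → f = -21
The feasible region is unbounded (it extends along (0, 1), (1, 0)), but f strictly decreases along every unbounded feasible direction, so there is no improving ray and the maximum is attained at a vertex.

At the optimal vertex, 2x_1 + 7x_2 = 7 and -4x_1 - 4x_2 = -12.
Solving simultaneously gives x_1 = 14/5, x_2 = 1/5.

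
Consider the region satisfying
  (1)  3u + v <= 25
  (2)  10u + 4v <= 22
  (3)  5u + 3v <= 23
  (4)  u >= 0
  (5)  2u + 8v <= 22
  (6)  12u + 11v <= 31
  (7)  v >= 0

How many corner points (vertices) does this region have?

5

Pairwise boundary intersections that survive every other constraint:
  (59/31, 23/31)
  (11/5, 0)
  (0, 11/4)
  (0, 0)
  (3/37, 101/37)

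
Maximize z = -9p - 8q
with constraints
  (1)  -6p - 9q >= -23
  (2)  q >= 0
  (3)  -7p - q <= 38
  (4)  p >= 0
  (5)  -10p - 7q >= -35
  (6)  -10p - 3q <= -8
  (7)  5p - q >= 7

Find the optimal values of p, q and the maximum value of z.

p = 7/5, q = 0, maximum z = -63/5

Vertices and z = -9p - 8q:
  (77/24, 5/12) → z = -773/24
  (86/51, 73/51) → z = -1358/51
  (7/2, 0) → z = -63/2
  (7/5, 0) → z = -63/5

At the optimal vertex, q = 0 and 5p - q = 7.
Solving simultaneously gives p = 7/5, q = 0.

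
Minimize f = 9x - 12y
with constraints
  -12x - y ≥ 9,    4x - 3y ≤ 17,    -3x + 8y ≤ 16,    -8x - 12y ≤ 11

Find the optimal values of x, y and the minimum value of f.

Corner points and f = 9x - 12y:
  (-8/9, 5/3) → f = -28
  (-97/136, -15/34) → f = -9/8
  (-14/5, 19/20) → f = -183/5

x = -14/5, y = 19/20, minimum f = -183/5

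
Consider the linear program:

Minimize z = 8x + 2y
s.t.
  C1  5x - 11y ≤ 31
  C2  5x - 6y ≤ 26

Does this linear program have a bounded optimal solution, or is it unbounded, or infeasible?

From the feasible point (4, -1), moving in the direction (-11, -5) keeps every constraint satisfied while z decreases without bound.

unbounded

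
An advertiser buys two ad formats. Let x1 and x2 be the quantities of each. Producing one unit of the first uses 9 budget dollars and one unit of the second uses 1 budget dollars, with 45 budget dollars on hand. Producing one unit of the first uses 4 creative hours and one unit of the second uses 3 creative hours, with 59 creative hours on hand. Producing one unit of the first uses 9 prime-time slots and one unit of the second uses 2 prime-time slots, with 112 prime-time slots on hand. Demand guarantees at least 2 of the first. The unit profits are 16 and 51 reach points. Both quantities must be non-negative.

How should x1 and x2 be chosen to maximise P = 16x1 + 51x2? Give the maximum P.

Feasible corners and P = 16x1 + 51x2:
  (5, 0) → P = 80
  (2, 0) → P = 32
  (76/23, 351/23) → P = 19117/23
  (2, 17) → P = 899

The binding constraints are 4x1 + 3x2 = 59 and x1 = 2.
Solving simultaneously gives x1 = 2, x2 = 17.

x1 = 2, x2 = 17, maximum P = 899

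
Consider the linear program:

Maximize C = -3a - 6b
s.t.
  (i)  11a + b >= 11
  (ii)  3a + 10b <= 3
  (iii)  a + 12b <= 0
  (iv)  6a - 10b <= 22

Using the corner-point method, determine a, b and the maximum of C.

Vertices and C = -3a - 6b:
  (132/131, -11/131) → C = -330/131
  (33/29, -44/29) → C = 165/29
  (18/13, -3/26) → C = -45/13
  (25/9, -8/15) → C = -77/15

a = 33/29, b = -44/29, maximum C = 165/29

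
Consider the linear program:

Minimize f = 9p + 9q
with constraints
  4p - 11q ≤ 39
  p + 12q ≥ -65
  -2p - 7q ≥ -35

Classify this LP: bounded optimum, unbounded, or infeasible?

From the feasible point (-247/59, -299/59), moving in the direction (-7, 2) keeps every constraint satisfied while f decreases without bound.

unbounded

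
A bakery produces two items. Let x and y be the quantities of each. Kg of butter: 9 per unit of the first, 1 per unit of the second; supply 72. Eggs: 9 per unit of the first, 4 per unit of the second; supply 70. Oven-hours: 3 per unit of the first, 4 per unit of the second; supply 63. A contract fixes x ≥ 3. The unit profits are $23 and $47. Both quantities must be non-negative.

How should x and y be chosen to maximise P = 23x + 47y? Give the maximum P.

Extreme points and P = 23x + 47y:
  (70/9, 0) → P = 1610/9
  (3, 0) → P = 69
  (3, 43/4) → P = 2297/4

The binding constraints are 9x + 4y = 70 and x = 3.
Solving simultaneously gives x = 3, y = 43/4.

x = 3, y = 43/4, maximum P = 2297/4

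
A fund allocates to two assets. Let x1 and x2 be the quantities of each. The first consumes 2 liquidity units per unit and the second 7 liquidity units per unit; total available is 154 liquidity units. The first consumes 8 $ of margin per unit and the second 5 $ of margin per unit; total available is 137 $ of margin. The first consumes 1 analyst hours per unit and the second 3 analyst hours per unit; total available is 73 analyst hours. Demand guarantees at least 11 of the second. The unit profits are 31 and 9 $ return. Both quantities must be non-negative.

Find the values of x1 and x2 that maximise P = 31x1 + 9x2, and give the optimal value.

x1 = 41/4, x2 = 11, maximum P = 1667/4

The binding constraints are 8x1 + 5x2 = 137 and x2 = 11.
Solving simultaneously gives x1 = 41/4, x2 = 11.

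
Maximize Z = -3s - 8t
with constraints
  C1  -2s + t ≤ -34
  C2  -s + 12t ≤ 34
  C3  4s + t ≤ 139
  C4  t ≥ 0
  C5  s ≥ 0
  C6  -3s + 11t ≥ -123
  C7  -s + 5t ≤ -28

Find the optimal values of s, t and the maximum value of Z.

Extreme points and Z = -3s - 8t:
  (139/4, 0) → Z = -417/4
  (241/7, 9/7) → Z = -795/7
  (28, 0) → Z = -84

At the optimal vertex, t = 0 and -s + 5t = -28.
Solving simultaneously gives s = 28, t = 0.

s = 28, t = 0, maximum Z = -84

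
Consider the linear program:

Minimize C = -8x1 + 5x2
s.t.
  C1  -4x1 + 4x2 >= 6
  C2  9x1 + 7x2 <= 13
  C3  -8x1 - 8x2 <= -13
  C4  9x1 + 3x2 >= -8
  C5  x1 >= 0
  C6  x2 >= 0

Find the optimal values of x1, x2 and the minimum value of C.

Vertices and C = -8x1 + 5x2:
  (5/32, 53/32) → C = 225/32
  (1/16, 25/16) → C = 117/16
  (0, 13/7) → C = 65/7
  (0, 13/8) → C = 65/8

The optimum lies where -4x1 + 4x2 = 6 and 9x1 + 7x2 = 13.
Solving simultaneously gives x1 = 5/32, x2 = 53/32.

x1 = 5/32, x2 = 53/32, minimum C = 225/32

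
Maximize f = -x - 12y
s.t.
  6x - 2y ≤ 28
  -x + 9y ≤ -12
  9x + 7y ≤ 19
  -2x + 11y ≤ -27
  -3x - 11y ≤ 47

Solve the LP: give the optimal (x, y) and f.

Extreme points and f = -x - 12y:
  (39/10, -23/10) → f = 237/10
  (107/36, -61/12) → f = 2089/36
  (398/113, -205/113) → f = 2062/113
  (-4, -35/11) → f = 464/11

x = 107/36, y = -61/12, maximum f = 2089/36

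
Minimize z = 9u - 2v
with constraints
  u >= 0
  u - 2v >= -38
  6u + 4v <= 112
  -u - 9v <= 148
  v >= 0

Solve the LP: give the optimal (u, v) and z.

u = 0, v = 19, minimum z = -38

Extreme points and z = 9u - 2v:
  (0, 19) → z = -38
  (0, 0) → z = 0
  (9/2, 85/4) → z = -2
  (56/3, 0) → z = 168

At the optimal vertex, u = 0 and u - 2v = -38.
Solving simultaneously gives u = 0, v = 19.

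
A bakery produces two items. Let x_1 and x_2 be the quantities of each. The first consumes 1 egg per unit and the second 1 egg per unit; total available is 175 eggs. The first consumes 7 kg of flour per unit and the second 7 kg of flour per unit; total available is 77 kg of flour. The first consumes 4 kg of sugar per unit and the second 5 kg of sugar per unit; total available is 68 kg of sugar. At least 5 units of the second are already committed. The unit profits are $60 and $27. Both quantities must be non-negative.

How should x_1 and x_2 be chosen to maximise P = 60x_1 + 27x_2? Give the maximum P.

x_1 = 6, x_2 = 5, maximum P = 495

Vertices and P = 60x_1 + 27x_2:
  (0, 11) → P = 297
  (0, 5) → P = 135
  (6, 5) → P = 495

The optimum lies where 7x_1 + 7x_2 = 77 and x_2 = 5.
Solving simultaneously gives x_1 = 6, x_2 = 5.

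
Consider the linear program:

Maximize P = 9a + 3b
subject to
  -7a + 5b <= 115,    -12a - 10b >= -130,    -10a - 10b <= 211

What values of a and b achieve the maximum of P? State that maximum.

a = 341/2, b = -958/5, maximum P = 9597/10

Feasible corners and P = 9a + 3b:
  (-50/13, 229/13) → P = 237/13
  (-147/8, -109/40) → P = -3471/20
  (341/2, -958/5) → P = 9597/10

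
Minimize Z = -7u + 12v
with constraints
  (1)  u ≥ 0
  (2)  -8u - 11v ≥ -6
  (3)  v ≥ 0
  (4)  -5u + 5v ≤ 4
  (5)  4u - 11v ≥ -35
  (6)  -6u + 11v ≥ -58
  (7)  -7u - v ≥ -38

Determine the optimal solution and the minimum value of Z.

Vertices and Z = -7u + 12v:
  (0, 6/11) → Z = 72/11
  (0, 0) → Z = 0
  (3/4, 0) → Z = -21/4

The binding constraints are -8u - 11v = -6 and v = 0.
Solving simultaneously gives u = 3/4, v = 0.

u = 3/4, v = 0, minimum Z = -21/4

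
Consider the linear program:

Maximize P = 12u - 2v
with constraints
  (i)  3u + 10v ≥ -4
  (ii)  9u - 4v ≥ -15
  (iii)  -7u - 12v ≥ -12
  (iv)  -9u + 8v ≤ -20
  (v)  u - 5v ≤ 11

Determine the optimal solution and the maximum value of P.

Extreme points and P = 12u - 2v:
  (28/19, -16/19) → P = 368/19
  (18/5, -37/25) → P = 1154/25
  (84/41, -8/41) → P = 1024/41
  (192/47, -65/47) → P = 2434/47

u = 192/47, v = -65/47, maximum P = 2434/47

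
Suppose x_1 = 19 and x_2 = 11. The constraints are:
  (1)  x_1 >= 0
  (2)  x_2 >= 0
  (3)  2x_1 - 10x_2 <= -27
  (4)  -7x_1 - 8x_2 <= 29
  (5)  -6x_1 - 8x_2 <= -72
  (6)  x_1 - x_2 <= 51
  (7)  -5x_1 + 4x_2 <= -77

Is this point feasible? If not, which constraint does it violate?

Constraint (7): -5x_1 + 4x_2 = -51, which is not ≤ -77. All other constraints are satisfied.

not feasible — violates (7)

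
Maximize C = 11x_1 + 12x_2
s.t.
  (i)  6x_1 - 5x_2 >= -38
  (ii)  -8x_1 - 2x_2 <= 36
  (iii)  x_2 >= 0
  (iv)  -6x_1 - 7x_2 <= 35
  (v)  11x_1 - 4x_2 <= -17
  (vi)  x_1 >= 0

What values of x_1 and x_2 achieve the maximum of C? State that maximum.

Vertices and C = 11x_1 + 12x_2:
  (67/31, 316/31) → C = 4529/31
  (0, 38/5) → C = 456/5
  (0, 17/4) → C = 51

x_1 = 67/31, x_2 = 316/31, maximum C = 4529/31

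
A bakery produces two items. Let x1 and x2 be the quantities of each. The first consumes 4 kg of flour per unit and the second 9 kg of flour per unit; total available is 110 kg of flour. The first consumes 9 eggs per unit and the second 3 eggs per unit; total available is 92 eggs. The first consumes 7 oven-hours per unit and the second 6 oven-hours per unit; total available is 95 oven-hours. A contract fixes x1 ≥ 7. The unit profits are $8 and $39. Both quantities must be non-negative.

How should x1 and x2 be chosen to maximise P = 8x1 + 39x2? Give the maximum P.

x1 = 7, x2 = 23/3, maximum P = 355

Vertices and P = 8x1 + 39x2:
  (92/9, 0) → P = 736/9
  (7, 0) → P = 56
  (89/11, 211/33) → P = 3455/11
  (7, 23/3) → P = 355

The optimum lies where 7x1 + 6x2 = 95 and x1 = 7.
Solving simultaneously gives x1 = 7, x2 = 23/3.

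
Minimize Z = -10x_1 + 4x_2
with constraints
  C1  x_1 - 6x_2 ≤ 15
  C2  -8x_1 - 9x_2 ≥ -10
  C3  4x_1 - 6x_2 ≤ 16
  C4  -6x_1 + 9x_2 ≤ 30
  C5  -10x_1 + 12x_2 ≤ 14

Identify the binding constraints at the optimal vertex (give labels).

C2 and C3

Corner points and Z = -10x_1 + 4x_2:
  (1/3, -22/9) → Z = -118/9
  (-11/2, -41/12) → Z = 124/3
  (17/7, -22/21) → Z = -598/21
  (-1/31, 106/93) → Z = 454/93

The minimum is at (17/7, -22/21). Substituting into each constraint, equality holds for C2 and C3; the remaining constraints have slack.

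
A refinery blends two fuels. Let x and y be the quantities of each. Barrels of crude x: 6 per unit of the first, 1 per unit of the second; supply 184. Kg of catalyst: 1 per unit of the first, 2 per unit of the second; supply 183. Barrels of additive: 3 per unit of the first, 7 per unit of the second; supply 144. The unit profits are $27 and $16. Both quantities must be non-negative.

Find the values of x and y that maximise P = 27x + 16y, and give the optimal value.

Extreme points and P = 27x + 16y:
  (0, 0) → P = 0
  (0, 144/7) → P = 2304/7
  (92/3, 0) → P = 828
  (88/3, 8) → P = 920

At the optimal vertex, 6x + y = 184 and 3x + 7y = 144.
Solving simultaneously gives x = 88/3, y = 8.

x = 88/3, y = 8, maximum P = 920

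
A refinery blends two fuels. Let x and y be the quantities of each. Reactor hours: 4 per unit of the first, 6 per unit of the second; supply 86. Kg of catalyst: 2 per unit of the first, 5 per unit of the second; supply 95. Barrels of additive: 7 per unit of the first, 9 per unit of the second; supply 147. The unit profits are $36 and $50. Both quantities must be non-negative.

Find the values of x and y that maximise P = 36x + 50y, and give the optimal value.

x = 18, y = 7/3, maximum P = 2294/3

Feasible corners and P = 36x + 50y:
  (0, 0) → P = 0
  (0, 43/3) → P = 2150/3
  (21, 0) → P = 756
  (18, 7/3) → P = 2294/3

At the optimal vertex, 4x + 6y = 86 and 7x + 9y = 147.
Solving simultaneously gives x = 18, y = 7/3.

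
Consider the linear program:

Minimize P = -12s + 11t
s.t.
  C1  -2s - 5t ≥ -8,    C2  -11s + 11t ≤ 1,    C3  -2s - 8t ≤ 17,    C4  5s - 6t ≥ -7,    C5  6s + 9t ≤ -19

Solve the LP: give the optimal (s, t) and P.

Extreme points and P = -12s + 11t:
  (-39/22, -37/22) → P = 61/22
  (-218/165, -203/165) → P = 383/165
  (1/30, -32/15) → P = -358/15

At the optimal vertex, -2s - 8t = 17 and 6s + 9t = -19.
Solving simultaneously gives s = 1/30, t = -32/15.

s = 1/30, t = -32/15, minimum P = -358/15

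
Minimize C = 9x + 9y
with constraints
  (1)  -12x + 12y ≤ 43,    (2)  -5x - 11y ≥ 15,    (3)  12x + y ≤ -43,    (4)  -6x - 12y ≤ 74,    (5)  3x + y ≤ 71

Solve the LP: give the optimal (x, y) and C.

x = -13/2, y = -35/12, minimum C = -339/4

Feasible corners and C = 9x + 9y:
  (-43/12, 0) → C = -129/4
  (-13/2, -35/12) → C = -339/4
  (-221/69, -105/23) → C = -1608/23

At the optimal vertex, -12x + 12y = 43 and -6x - 12y = 74.
Solving simultaneously gives x = -13/2, y = -35/12.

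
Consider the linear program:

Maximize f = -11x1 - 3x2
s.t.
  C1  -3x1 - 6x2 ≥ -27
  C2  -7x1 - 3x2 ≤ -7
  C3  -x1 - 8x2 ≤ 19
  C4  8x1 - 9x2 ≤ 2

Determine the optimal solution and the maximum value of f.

x1 = -13/11, x2 = 56/11, maximum f = -25/11

Feasible corners and f = -11x1 - 3x2:
  (-13/11, 56/11) → f = -25/11
  (17/5, 14/5) → f = -229/5
  (23/29, 14/29) → f = -295/29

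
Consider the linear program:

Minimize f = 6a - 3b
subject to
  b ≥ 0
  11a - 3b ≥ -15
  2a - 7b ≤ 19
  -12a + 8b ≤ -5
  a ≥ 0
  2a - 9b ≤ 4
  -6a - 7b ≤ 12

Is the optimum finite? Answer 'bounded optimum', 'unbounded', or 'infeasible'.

Extreme points and f = 6a - 3b:
  (5/12, 0) → f = 5/2
  (2, 0) → f = 12
  (143/4, 15/2) → f = 192
The feasible region has finitely many vertices and no improving ray; the minimum is 5/2 at (5/12, 0).

bounded optimum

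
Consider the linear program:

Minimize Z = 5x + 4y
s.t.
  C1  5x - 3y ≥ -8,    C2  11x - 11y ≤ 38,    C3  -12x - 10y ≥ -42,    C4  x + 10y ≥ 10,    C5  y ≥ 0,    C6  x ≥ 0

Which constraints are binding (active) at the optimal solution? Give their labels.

Extreme points and Z = 5x + 4y:
  (23/43, 153/43) → Z = 727/43
  (0, 8/3) → Z = 32/3
  (32/11, 39/55) → Z = 956/55
  (0, 1) → Z = 4

The minimum is at (0, 1). Substituting into each constraint, equality holds for C4 and C6; the remaining constraints have slack.

C4 and C6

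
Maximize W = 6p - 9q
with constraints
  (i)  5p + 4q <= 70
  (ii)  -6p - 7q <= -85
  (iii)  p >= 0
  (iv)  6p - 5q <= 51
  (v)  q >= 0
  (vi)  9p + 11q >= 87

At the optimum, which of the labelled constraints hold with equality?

Extreme points and W = 6p - 9q:
  (0, 35/2) → W = -315/2
  (554/49, 165/49) → W = 1839/49
  (0, 85/7) → W = -765/7
  (391/36, 17/6) → W = 119/3

The maximum is at (391/36, 17/6). Substituting into each constraint, equality holds for (ii) and (iv); the remaining constraints have slack.

(ii) and (iv)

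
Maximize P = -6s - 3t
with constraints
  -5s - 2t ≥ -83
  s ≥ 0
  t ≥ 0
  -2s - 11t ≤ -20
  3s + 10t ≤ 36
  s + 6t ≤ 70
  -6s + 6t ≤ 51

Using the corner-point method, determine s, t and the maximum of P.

Feasible corners and P = -6s - 3t:
  (0, 20/11) → P = -60/11
  (0, 18/5) → P = -54/5
  (10, 0) → P = -60
  (12, 0) → P = -72

At the optimal vertex, s = 0 and -2s - 11t = -20.
Solving simultaneously gives s = 0, t = 20/11.

s = 0, t = 20/11, maximum P = -60/11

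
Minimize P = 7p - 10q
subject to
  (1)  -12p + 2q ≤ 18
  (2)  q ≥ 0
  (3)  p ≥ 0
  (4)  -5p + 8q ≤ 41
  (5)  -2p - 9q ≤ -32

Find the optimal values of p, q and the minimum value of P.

p = 0, q = 41/8, minimum P = -205/4

Feasible corners and P = 7p - 10q:
  (16, 0) → P = 112
  (0, 41/8) → P = -205/4
  (0, 32/9) → P = -320/9
The feasible region is unbounded (it extends along (1, 0), (8, 5)), but P strictly increases along every unbounded feasible direction, so there is no improving ray and the minimum is attained at a vertex.

The binding constraints are p = 0 and -5p + 8q = 41.
Solving simultaneously gives p = 0, q = 41/8.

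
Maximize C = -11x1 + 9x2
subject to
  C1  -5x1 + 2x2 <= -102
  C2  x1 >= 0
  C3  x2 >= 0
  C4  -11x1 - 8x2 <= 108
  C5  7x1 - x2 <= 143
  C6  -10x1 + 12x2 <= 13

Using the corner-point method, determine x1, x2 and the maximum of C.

Feasible corners and C = -11x1 + 9x2:
  (102/5, 0) → C = -1122/5
  (184/9, 1/9) → C = -2015/9
  (143/7, 0) → C = -1573/7

The optimum lies where -5x1 + 2x2 = -102 and 7x1 - x2 = 143.
Solving simultaneously gives x1 = 184/9, x2 = 1/9.

x1 = 184/9, x2 = 1/9, maximum C = -2015/9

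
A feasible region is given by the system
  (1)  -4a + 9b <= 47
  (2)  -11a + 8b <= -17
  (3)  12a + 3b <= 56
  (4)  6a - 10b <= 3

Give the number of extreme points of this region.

3

Of the 6 pairwise boundary intersections, those satisfying every inequality are:
  (499/129, 412/129)
  (73/31, 69/62)
  (569/138, 50/23)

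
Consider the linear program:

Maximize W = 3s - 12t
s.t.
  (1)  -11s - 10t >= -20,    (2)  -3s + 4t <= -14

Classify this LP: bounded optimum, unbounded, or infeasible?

unbounded

From the feasible point (110/37, -47/37), moving in the direction (10, -11) keeps every constraint satisfied while W increases without bound.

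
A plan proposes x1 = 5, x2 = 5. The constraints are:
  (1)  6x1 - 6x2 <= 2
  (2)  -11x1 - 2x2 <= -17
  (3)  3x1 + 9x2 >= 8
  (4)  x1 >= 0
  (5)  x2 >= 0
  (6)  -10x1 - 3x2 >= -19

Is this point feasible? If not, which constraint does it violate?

not feasible — violates (6)

Constraint (6): -10x1 - 3x2 = -65, which is not ≥ -19. All other constraints are satisfied.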